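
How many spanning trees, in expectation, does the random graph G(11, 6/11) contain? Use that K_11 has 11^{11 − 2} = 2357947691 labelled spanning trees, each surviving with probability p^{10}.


K_11 has 11^{11 − 2} = 2357947691 labelled spanning trees.
For each such spanning tree H, let X_H = 1 if all 10 edges of H are present in G. Then P[X_H = 1] = p^{10} = (6/11)^{10} = 60466176/25937424601.
By linearity: E[X] = Σ_H E[X_H] = 2357947691 · p^{10} = 2357947691 · 60466176/25937424601 = 60466176/11.
Numerically: E[X] ≈ 5.497e+06.

E[X] = 2357947691 · (6/11)^{10} = 60466176/11 ≈ 5.497e+06.


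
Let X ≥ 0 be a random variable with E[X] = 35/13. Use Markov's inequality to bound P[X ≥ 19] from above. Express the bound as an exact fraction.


μ = E[X] = 35/13, a = 19.
Markov: P[X ≥ 19] ≤ μ/a = (35/13)/19 = 35/247.
Numerically: ≈ 0.14170.
(Since a = 19 > μ = 2.69231, the bound 35/247 is < 1 and informative.)

P[X ≥ 19] ≤ 35/247 ≈ 0.14170.


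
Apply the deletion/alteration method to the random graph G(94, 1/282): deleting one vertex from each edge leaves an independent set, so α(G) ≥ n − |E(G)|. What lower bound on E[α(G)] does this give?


E[|E(G)|] = C(94, 2)·p = 4371 · (1/282) = 31/2.
E[α(G)] ≥ n − E[|E(G)|] = 94 − 31/2 = 157/2.
Numerically: ≈ 78.5000.
(This is only a lower bound; the true E[α(G)] may be larger.)

E[α(G)] ≥ 157/2 ≈ 78.5000.


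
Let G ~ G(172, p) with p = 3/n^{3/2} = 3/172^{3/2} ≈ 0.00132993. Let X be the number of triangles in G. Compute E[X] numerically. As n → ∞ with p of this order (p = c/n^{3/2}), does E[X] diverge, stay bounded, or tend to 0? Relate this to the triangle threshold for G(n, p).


Number of potential triangles: C(172, 3) = 833340.
Each occurs with probability p³ ≈ (0.00132993)³ ≈ 2.35226233e-09.
By linearity: E[X] = C(172, 3)·p³ ≈ 833340 · 2.35226233e-09 ≈ 0.001960.
Since α = 3/2 > 1, p = c/n^{3/2} = o(1/n) is below the triangle threshold p ~ 1/n. Asymptotically E[X] ~ (c³/6)·n^{3(1−α)} = (3³/6)·n^{-1.5} → 0, so by Markov's inequality G has no triangles w.h.p.

E[X] ≈ 0.001960; in regime p = Θ(1/n^{3/2}) E[X] tends to 0 (below the triangle threshold p ~ 1/n).


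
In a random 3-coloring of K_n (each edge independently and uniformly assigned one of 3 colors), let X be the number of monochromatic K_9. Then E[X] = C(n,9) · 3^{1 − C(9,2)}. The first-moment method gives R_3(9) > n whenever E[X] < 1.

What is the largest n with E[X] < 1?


We need C(n, 9) · 3^{1 − 36} < 1, i.e. C(n, 9) < 3^{36 − 1} = 50031545098999707.
Check values of n near the boundary:
  n = 300: C(300, 9) = 48052241692154700; 48052241692154700 < 50031545098999707? YES
  n = 301: C(301, 9) = 49533303936090975; 49533303936090975 < 50031545098999707? YES
  n = 302: C(302, 9) = 51054804739588650; 51054804739588650 < 50031545098999707? NO
  n = 303: C(303, 9) = 52617706925494425; 52617706925494425 < 50031545098999707? NO
The largest n with C(n, 9) < 50031545098999707 is n = 301 (where E[X] = 16511101312030325/16677181699666569 ≈ 0.99004). Hence R_3(9) > 301, i.e. R_3(9) ≥ 302.

Largest n = 301; hence R_3(9) > 301.


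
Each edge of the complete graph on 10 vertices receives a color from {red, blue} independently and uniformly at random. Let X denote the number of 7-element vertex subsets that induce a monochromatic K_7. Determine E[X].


Let X = Σ_S X_S over the C(10, 7) = 120 subsets S of size 7, where X_S = 1 if the K_7 on S is monochromatic.
For a fixed S, the K_7 on S has C(7, 2) = 21 edges. P[all 21 edges red] = (1/2)^21, and likewise for blue, so P[monochromatic] = 2·(1/2)^21 = 2^{1 − 21} = 1/1048576.
By linearity of expectation: E[X] = C(10, 7) · 2^{1 − 21} = 120 · 1/1048576 = 15/131072.
Numerically: E[X] ≈ 0.000114.

E[X] = C(10,7)·2^(1−C(7,2)) = 15/131072 ≈ 0.000114.


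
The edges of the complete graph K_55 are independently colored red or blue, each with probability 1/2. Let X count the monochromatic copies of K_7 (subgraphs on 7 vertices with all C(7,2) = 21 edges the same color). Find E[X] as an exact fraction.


Let X = Σ_S X_S over the C(55, 7) = 202927725 subsets S of size 7, where X_S = 1 if the K_7 on S is monochromatic.
For a fixed S, the K_7 on S has C(7, 2) = 21 edges. P[all 21 edges red] = (1/2)^21, and likewise for blue, so P[monochromatic] = 2·(1/2)^21 = 2^{1 − 21} = 1/1048576.
By linearity of expectation: E[X] = C(55, 7) · 2^{1 − 21} = 202927725 · 1/1048576 = 202927725/1048576.
Numerically: E[X] ≈ 193.527.

E[X] = C(55,7)·2^(1−C(7,2)) = 202927725/1048576 ≈ 193.527.


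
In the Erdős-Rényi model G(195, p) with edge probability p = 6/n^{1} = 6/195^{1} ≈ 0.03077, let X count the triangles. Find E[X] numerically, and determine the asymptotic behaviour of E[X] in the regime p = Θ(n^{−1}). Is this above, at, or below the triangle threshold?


Number of potential triangles: C(195, 3) = 1216865.
Each occurs with probability p³ ≈ (0.03077)³ ≈ 2.913063e-05.
By linearity: E[X] = C(195, 3)·p³ ≈ 1216865 · 2.913063e-05 ≈ 35.4480.
Here α = 1, so p = 6/n is exactly at the triangle threshold p ~ 1/n. Asymptotically E[X] → c³/6 = 6³/6 = 36 ≈ 36.0000, a bounded constant. In this regime the triangle count is asymptotically Poisson(c³/6).

E[X] ≈ 35.4480; in regime p = Θ(1/n^{1}) E[X] stays bounded (at the triangle threshold p ~ 1/n).


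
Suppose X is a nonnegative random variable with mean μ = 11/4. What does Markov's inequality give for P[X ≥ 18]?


μ = E[X] = 11/4, a = 18.
Markov: P[X ≥ 18] ≤ μ/a = (11/4)/18 = 11/72.
Numerically: ≈ 0.1528.
(Since a = 18 > μ = 2.7500, the bound 11/72 is < 1 and informative.)

P[X ≥ 18] ≤ 11/72 ≈ 0.1528.


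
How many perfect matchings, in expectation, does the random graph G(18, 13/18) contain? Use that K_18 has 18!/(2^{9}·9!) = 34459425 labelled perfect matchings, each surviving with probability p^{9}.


K_18 has 18!/(2^{9}·9!) = 34459425 labelled perfect matchings.
For each such perfect matching H, let X_H = 1 if all 9 edges of H are present in G. Then P[X_H = 1] = p^{9} = (13/18)^{9} = 10604499373/198359290368.
By linearity: E[X] = Σ_H E[X_H] = 34459425 · p^{9} = 34459425 · 10604499373/198359290368 = 4511419145758525/2448880128.
Numerically: E[X] ≈ 1.84224e+06.

E[X] = 34459425 · (13/18)^{9} = 4511419145758525/2448880128 ≈ 1.84224e+06.


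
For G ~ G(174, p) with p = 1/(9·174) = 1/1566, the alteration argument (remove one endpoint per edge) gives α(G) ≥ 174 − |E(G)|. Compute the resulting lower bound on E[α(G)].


E[|E(G)|] = C(174, 2)·p = 15051 · (1/1566) = 173/18.
E[α(G)] ≥ n − E[|E(G)|] = 174 − 173/18 = 2959/18.
Numerically: ≈ 164.3889.
(This is only a lower bound; the true E[α(G)] may be larger.)

E[α(G)] ≥ 2959/18 ≈ 164.3889.


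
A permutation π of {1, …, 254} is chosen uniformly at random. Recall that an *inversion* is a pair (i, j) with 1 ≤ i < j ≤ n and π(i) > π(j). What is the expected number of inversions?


Write X = Σ X_I over the C(254, 2) = 32131 pairs i < j, with X_I the indicator of one inversion.
There are 32131 indicators.
For each fixed pair i < j, the values π(i) and π(j) are two distinct elements of {1, …, 254} in uniformly random order; by symmetry P[π(i) > π(j)] = 1/2.
By linearity: E[X] = 32131 · (1/2) = C(254, 2) · (1/2) = 32131/2 = 32131/2 ≈ 16065.50000.

E[X] = 32131/2 = 16065.50000.


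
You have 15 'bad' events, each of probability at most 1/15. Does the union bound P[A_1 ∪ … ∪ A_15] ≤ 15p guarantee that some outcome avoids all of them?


Union bound: P[∪_{i=1}^{15} A_i] ≤ Σ_i P[A_i] ≤ 15·p = 15·(1/15) = 1.
Numerically: 1 ≈ 1.00000.
Is 1 < 1? NO.
Since the bound 1 is ≥ 1, the union bound is uninformative here; it does NOT by itself certify existence.

15·p = 1 ≈ 1.00000; existence NOT certified by the union bound.


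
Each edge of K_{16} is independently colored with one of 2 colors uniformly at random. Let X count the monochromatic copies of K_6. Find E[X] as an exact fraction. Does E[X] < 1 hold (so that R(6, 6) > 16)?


E[X] = C(16, 6) · 2^{1 − 15} = 8008 · 2^{−14} = 8008/16384.
As a reduced fraction: E[X] = 1001/2048 ≈ 0.48877.
Is E[X] < 1? YES.
Since E[X] < 1, there exists a 2-coloring of K_{16} with no monochromatic K_6; hence R(6, 6) > 16.

E[X] = 1001/2048 ≈ 0.48877; E[X] < 1, so R(6, 6) > 16.


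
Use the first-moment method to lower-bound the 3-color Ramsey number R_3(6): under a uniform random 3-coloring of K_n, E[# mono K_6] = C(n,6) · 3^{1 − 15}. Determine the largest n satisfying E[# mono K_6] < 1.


We need C(n, 6) · 3^{1 − 15} < 1, i.e. C(n, 6) < 3^{15 − 1} = 4782969.
Check values of n near the boundary:
  n = 38: C(38, 6) = 2760681; 2760681 < 4782969? YES
  n = 39: C(39, 6) = 3262623; 3262623 < 4782969? YES
  n = 40: C(40, 6) = 3838380; 3838380 < 4782969? YES
  n = 41: C(41, 6) = 4496388; 4496388 < 4782969? YES
  n = 42: C(42, 6) = 5245786; 5245786 < 4782969? NO
  n = 43: C(43, 6) = 6096454; 6096454 < 4782969? NO
  n = 44: C(44, 6) = 7059052; 7059052 < 4782969? NO
The largest n with C(n, 6) < 4782969 is n = 41 (where E[X] = 1498796/1594323 ≈ 0.94008). Hence R_3(6) > 41, i.e. R_3(6) ≥ 42.

Largest n = 41; hence R_3(6) > 41.


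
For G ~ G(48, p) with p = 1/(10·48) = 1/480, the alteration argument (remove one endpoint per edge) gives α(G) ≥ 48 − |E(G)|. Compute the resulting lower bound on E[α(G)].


E[|E(G)|] = C(48, 2)·p = 1128 · (1/480) = 47/20.
E[α(G)] ≥ n − E[|E(G)|] = 48 − 47/20 = 913/20.
Numerically: ≈ 45.650.
(This is only a lower bound; the true E[α(G)] may be larger.)

E[α(G)] ≥ 913/20 ≈ 45.650.


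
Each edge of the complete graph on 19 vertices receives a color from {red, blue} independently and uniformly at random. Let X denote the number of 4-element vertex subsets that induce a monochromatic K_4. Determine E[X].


Let X = Σ_S X_S over the C(19, 4) = 3876 subsets S of size 4, where X_S = 1 if the K_4 on S is monochromatic.
For a fixed S, the K_4 on S has C(4, 2) = 6 edges. P[all 6 edges red] = (1/2)^6, and likewise for blue, so P[monochromatic] = 2·(1/2)^6 = 2^{1 − 6} = 1/32.
By linearity: E[X] = C(19, 4) · 2^{1 − 6} = 3876 · 1/32 = 969/8.
Numerically: E[X] ≈ 121.125000.

E[X] = C(19,4)·2^(1−C(4,2)) = 969/8 ≈ 121.125000.


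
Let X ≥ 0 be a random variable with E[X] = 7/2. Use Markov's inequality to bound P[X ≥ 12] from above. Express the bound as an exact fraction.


μ = E[X] = 7/2, a = 12.
Markov: P[X ≥ 12] ≤ μ/a = (7/2)/12 = 7/24.
Numerically: ≈ 0.292.
(Since a = 12 > μ = 3.500, the bound 7/24 is < 1 and informative.)

P[X ≥ 12] ≤ 7/24 ≈ 0.292.


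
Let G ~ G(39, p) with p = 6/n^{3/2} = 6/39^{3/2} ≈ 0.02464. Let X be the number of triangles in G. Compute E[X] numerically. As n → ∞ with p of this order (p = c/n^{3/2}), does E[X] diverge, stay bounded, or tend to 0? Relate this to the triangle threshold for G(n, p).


Number of potential triangles: C(39, 3) = 9139.
Each occurs with probability p³ ≈ (0.02464)³ ≈ 1.495075e-05.
By linearity: E[X] = C(39, 3)·p³ ≈ 9139 · 1.495075e-05 ≈ 0.1366.
Since α = 3/2 > 1, p = c/n^{3/2} = o(1/n) is below the triangle threshold p ~ 1/n. Asymptotically E[X] ~ (c³/6)·n^{3(1−α)} = (6³/6)·n^{-1.5} → 0, so by Markov's inequality G has no triangles w.h.p.

E[X] ≈ 0.1366; in regime p = Θ(1/n^{3/2}) E[X] tends to 0 (below the triangle threshold p ~ 1/n).


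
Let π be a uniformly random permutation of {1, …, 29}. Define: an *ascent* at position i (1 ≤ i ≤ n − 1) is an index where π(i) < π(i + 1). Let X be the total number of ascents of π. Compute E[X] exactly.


Write X = Σ X_I over i = 1, …, 28, with X_I the indicator of one ascent.
There are 28 indicators.
For each fixed i, the pair (π(i), π(i+1)) is a uniformly random ordered pair of distinct values from {1, …, 29}; by symmetry P[π(i) < π(i+1)] = 1/2.
By linearity: E[X] = 28 · (1/2) = (29 − 1) · (1/2) = 14 ≈ 14.00000.

E[X] = 14 = 14.00000.


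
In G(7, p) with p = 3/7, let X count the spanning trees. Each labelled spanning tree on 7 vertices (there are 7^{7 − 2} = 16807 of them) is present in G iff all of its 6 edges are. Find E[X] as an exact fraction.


K_7 has 7^{7 − 2} = 16807 labelled spanning trees.
For each such spanning tree H, let X_H = 1 if all 6 edges of H are present in G. Then P[X_H = 1] = p^{6} = (3/7)^{6} = 729/117649.
Summing the indicators: E[X] = Σ_H E[X_H] = 16807 · p^{6} = 16807 · 729/117649 = 729/7.
Numerically: E[X] ≈ 104.1.

E[X] = 16807 · (3/7)^{6} = 729/7 ≈ 104.1.


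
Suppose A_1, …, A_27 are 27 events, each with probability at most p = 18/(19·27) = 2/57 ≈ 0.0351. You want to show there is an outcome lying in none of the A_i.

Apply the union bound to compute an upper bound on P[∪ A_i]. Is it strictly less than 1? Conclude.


Union bound: P[∪_{i=1}^{27} A_i] ≤ Σ_i P[A_i] ≤ 27·p = 27·(2/57) = 18/19.
Numerically: 18/19 ≈ 0.9474.
Is 18/19 < 1? YES.
Since P[∪ A_i] ≤ 18/19 < 1, the complement has P[∩ A_i^c] ≥ 1 − 18/19 = 1/19 > 0, so some outcome avoids every A_i.

27·p = 18/19 ≈ 0.9474; existence CERTIFIED by the union bound.


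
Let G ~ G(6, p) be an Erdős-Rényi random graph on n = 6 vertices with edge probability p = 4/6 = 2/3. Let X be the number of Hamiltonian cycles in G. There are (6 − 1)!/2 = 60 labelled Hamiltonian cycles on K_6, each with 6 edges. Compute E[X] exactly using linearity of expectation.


K_6 has (6 − 1)!/2 = 60 labelled Hamiltonian cycles.
For each such Hamiltonian cycle H, let X_H = 1 if all 6 edges of H are present in G. Then P[X_H = 1] = p^{6} = (2/3)^{6} = 64/729.
By linearity: E[X] = Σ_H E[X_H] = 60 · p^{6} = 60 · 64/729 = 1280/243.
Numerically: E[X] ≈ 5.26749.

E[X] = 60 · (2/3)^{6} = 1280/243 ≈ 5.26749.


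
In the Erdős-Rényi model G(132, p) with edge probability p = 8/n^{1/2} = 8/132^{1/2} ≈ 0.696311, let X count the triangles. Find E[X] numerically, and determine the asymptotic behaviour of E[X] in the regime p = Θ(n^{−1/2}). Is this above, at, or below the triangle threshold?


Number of potential triangles: C(132, 3) = 374660.
Each occurs with probability p³ ≈ (0.696311)³ ≈ 3.37605151e-01.
By linearity: E[X] = C(132, 3)·p³ ≈ 374660 · 3.37605151e-01 ≈ 126487.145853.
Since α = 1/2 < 1, p = c/n^{1/2} ≫ 1/n is above the triangle threshold p ~ 1/n. Asymptotically E[X] ~ (c³/6)·n^{3(1−α)} = (8³/6)·n^{1.5} → ∞; triangles are abundant w.h.p.

E[X] ≈ 126487.145853; in regime p = Θ(1/n^{1/2}) E[X] diverges (above the triangle threshold p ~ 1/n).


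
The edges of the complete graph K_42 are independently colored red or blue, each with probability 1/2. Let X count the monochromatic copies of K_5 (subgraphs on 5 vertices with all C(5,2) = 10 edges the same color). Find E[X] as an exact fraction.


Let X = Σ_S X_S over the C(42, 5) = 850668 subsets S of size 5, where X_S = 1 if the K_5 on S is monochromatic.
For a fixed S, the K_5 on S has C(5, 2) = 10 edges. P[all 10 edges red] = (1/2)^10, and likewise for blue, so P[monochromatic] = 2·(1/2)^10 = 2^{1 − 10} = 1/512.
By linearity of expectation: E[X] = C(42, 5) · 2^{1 − 10} = 850668 · 1/512 = 212667/128.
Numerically: E[X] ≈ 1661.46094.

E[X] = C(42,5)·2^(1−C(5,2)) = 212667/128 ≈ 1661.46094.


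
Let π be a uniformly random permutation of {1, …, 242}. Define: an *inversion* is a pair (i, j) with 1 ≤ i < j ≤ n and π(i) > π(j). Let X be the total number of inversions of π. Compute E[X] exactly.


Write X = Σ X_I over the C(242, 2) = 29161 pairs i < j, with X_I the indicator of one inversion.
There are 29161 indicators.
For each fixed pair i < j, the values π(i) and π(j) are two distinct elements of {1, …, 242} in uniformly random order; by symmetry P[π(i) > π(j)] = 1/2.
By linearity: E[X] = 29161 · (1/2) = C(242, 2) · (1/2) = 29161/2 = 29161/2 ≈ 14580.500.

E[X] = 29161/2 = 14580.500.


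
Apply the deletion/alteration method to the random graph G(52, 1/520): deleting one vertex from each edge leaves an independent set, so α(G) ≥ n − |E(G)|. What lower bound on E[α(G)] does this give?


E[|E(G)|] = C(52, 2)·p = 1326 · (1/520) = 51/20.
E[α(G)] ≥ n − E[|E(G)|] = 52 − 51/20 = 989/20.
Numerically: ≈ 49.450.
(This is only a lower bound; the true E[α(G)] may be larger.)

E[α(G)] ≥ 989/20 ≈ 49.450.


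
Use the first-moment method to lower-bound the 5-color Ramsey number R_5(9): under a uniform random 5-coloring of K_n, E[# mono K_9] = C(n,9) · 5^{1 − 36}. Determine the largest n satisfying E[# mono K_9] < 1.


We need C(n, 9) · 5^{1 − 36} < 1, i.e. C(n, 9) < 5^{36 − 1} = 2910383045673370361328125.
Check values of n near the boundary:
  n = 2169: C(2169, 9) = 2879753360044504243499683; 2879753360044504243499683 < 2910383045673370361328125? YES
  n = 2170: C(2170, 9) = 2891746779868845075610510; 2891746779868845075610510 < 2910383045673370361328125? YES
  n = 2171: C(2171, 9) = 2903784578674959601827205; 2903784578674959601827205 < 2910383045673370361328125? YES
  n = 2172: C(2172, 9) = 2915866900084148060642020; 2915866900084148060642020 < 2910383045673370361328125? NO
  n = 2173: C(2173, 9) = 2927993888115921319674265; 2927993888115921319674265 < 2910383045673370361328125? NO
The largest n with C(n, 9) < 2910383045673370361328125 is n = 2171 (where E[X] = 580756915734991920365441/582076609134674072265625 ≈ 0.998). Hence R_5(9) > 2171, i.e. R_5(9) ≥ 2172.

Largest n = 2171; hence R_5(9) > 2171.


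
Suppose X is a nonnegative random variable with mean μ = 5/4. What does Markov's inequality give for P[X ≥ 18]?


μ = E[X] = 5/4, a = 18.
Markov: P[X ≥ 18] ≤ μ/a = (5/4)/18 = 5/72.
Numerically: ≈ 0.069.
(Since a = 18 > μ = 1.250, the bound 5/72 is < 1 and informative.)

P[X ≥ 18] ≤ 5/72 ≈ 0.069.


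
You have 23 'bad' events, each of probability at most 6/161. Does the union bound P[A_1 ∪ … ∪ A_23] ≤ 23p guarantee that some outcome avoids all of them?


Union bound: P[∪_{i=1}^{23} A_i] ≤ Σ_i P[A_i] ≤ 23·p = 23·(6/161) = 6/7.
Numerically: 6/7 ≈ 0.8571429.
Is 6/7 < 1? YES.
Since P[∪ A_i] ≤ 6/7 < 1, the complement has P[∩ A_i^c] ≥ 1 − 6/7 = 1/7 > 0, so some outcome avoids every A_i.

23·p = 6/7 ≈ 0.8571429; existence CERTIFIED by the union bound.


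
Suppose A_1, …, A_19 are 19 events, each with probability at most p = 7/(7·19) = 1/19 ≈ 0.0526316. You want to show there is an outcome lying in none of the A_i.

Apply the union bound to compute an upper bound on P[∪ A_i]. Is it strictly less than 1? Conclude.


Union bound: P[∪_{i=1}^{19} A_i] ≤ Σ_i P[A_i] ≤ 19·p = 19·(1/19) = 1.
Numerically: 1 ≈ 1.0000000.
Is 1 < 1? NO.
Since the bound 1 is ≥ 1, the union bound is uninformative here; it does NOT by itself certify existence.

19·p = 1 ≈ 1.0000000; existence NOT certified by the union bound.


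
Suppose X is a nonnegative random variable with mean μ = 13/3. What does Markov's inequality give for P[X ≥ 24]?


μ = E[X] = 13/3, a = 24.
Markov: P[X ≥ 24] ≤ μ/a = (13/3)/24 = 13/72.
Numerically: ≈ 0.18056.
(Since a = 24 > μ = 4.33333, the bound 13/72 is < 1 and informative.)

P[X ≥ 24] ≤ 13/72 ≈ 0.18056.


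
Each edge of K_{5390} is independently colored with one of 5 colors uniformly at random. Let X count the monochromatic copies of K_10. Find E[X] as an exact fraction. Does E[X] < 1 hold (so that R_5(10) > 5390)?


E[X] = C(5390, 10) · 5^{1 − 45} = 5655833965919099070255434039753 · 5^{−44} = 5655833965919099070255434039753/5684341886080801486968994140625.
As a reduced fraction: E[X] = 5655833965919099070255434039753/5684341886080801486968994140625 ≈ 0.994985.
Is E[X] < 1? YES.
Since E[X] < 1, there exists a 5-coloring of K_{5390} with no monochromatic K_10; hence R_5(10) > 5390.

E[X] = 5655833965919099070255434039753/5684341886080801486968994140625 ≈ 0.994985; E[X] < 1, so R_5(10) > 5390.


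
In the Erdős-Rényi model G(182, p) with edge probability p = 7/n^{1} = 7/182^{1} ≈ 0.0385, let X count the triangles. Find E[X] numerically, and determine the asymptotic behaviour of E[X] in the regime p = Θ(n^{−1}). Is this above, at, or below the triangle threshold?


Number of potential triangles: C(182, 3) = 988260.
Each occurs with probability p³ ≈ (0.0385)³ ≈ 5.68958e-05.
By linearity: E[X] = C(182, 3)·p³ ≈ 988260 · 5.68958e-05 ≈ 56.228.
Here α = 1, so p = 7/n is exactly at the triangle threshold p ~ 1/n. Asymptotically E[X] → c³/6 = 7³/6 = 343/6 ≈ 57.167, a bounded constant. In this regime the triangle count is asymptotically Poisson(c³/6).

E[X] ≈ 56.228; in regime p = Θ(1/n^{1}) E[X] stays bounded (at the triangle threshold p ~ 1/n).


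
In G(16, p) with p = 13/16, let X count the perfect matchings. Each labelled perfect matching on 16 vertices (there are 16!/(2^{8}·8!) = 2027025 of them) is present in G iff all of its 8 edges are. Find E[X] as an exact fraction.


K_16 has 16!/(2^{8}·8!) = 2027025 labelled perfect matchings.
For each such perfect matching H, let X_H = 1 if all 8 edges of H are present in G. Then P[X_H = 1] = p^{8} = (13/16)^{8} = 815730721/4294967296.
Summing the indicators: E[X] = Σ_H E[X_H] = 2027025 · p^{8} = 2027025 · 815730721/4294967296 = 1653506564735025/4294967296.
Numerically: E[X] ≈ 384987.

E[X] = 2027025 · (13/16)^{8} = 1653506564735025/4294967296 ≈ 384987.


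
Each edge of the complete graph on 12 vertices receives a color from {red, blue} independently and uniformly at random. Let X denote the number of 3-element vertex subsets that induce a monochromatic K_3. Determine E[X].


Let X = Σ_S X_S over the C(12, 3) = 220 subsets S of size 3, where X_S = 1 if the K_3 on S is monochromatic.
For a fixed S, the K_3 on S has C(3, 2) = 3 edges. P[all 3 edges red] = (1/2)^3, and likewise for blue, so P[monochromatic] = 2·(1/2)^3 = 2^{1 − 3} = 1/4.
By linearity: E[X] = C(12, 3) · 2^{1 − 3} = 220 · 1/4 = 55.
Numerically: E[X] ≈ 55.000000.

E[X] = C(12,3)·2^(1−C(3,2)) = 55 ≈ 55.000000.


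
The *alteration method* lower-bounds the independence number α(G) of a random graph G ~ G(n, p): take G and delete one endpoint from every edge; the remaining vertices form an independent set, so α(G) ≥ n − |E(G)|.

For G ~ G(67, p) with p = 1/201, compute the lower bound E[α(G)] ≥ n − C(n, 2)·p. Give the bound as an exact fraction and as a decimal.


E[|E(G)|] = C(67, 2)·p = 2211 · (1/201) = 11.
E[α(G)] ≥ n − E[|E(G)|] = 67 − 11 = 56.
Numerically: ≈ 56.000000.
(This is only a lower bound; the true E[α(G)] may be larger.)

E[α(G)] ≥ 56 ≈ 56.000000.


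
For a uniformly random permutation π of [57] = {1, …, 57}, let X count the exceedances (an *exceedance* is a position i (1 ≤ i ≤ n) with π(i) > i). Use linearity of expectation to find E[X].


Write X = Σ_{i=1}^{57} X_i, where X_i = 1_{π(i) > i}.
For each fixed i, π(i) is uniform over {1, …, 57} (marginal of a uniform permutation), so P[π(i) > i] = (n − i)/n. Summing: Σ_{i=1}^{57} (n − i)/n = (0 + 1 + … + 56)/57 = 57(57 − 1)/(2·57) = (57 − 1)/2.
Hence E[X] = Σ_{i=1}^{57} (57 − i)/57 = 28 ≈ 28.0000.

E[X] = 28 = 28.0000.


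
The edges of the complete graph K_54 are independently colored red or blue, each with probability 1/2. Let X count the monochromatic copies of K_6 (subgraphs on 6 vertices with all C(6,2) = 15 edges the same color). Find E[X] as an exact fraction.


Let X = Σ_S X_S over the C(54, 6) = 25827165 subsets S of size 6, where X_S = 1 if the K_6 on S is monochromatic.
For a fixed S, the K_6 on S has C(6, 2) = 15 edges. P[all 15 edges red] = (1/2)^15, and likewise for blue, so P[monochromatic] = 2·(1/2)^15 = 2^{1 − 15} = 1/16384.
By linearity of expectation: E[X] = C(54, 6) · 2^{1 − 15} = 25827165 · 1/16384 = 25827165/16384.
Numerically: E[X] ≈ 1576.365051.

E[X] = C(54,6)·2^(1−C(6,2)) = 25827165/16384 ≈ 1576.365051.


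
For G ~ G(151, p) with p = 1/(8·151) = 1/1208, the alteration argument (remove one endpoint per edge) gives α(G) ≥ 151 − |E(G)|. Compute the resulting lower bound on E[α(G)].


E[|E(G)|] = C(151, 2)·p = 11325 · (1/1208) = 75/8.
E[α(G)] ≥ n − E[|E(G)|] = 151 − 75/8 = 1133/8.
Numerically: ≈ 141.625.
(This is only a lower bound; the true E[α(G)] may be larger.)

E[α(G)] ≥ 1133/8 ≈ 141.625.


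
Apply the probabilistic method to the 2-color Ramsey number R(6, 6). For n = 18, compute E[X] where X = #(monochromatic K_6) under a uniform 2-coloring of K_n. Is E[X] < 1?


E[X] = C(18, 6) · 2^{1 − 15} = 18564 · 2^{−14} = 18564/16384.
As a reduced fraction: E[X] = 4641/4096 ≈ 1.133057.
Is E[X] < 1? NO.
Since E[X] ≥ 1, the first-moment bound is inconclusive at n = 18; it does NOT by itself certify R(6, 6) > 18.

E[X] = 4641/4096 ≈ 1.133057; E[X] ≥ 1; first-moment method inconclusive here.


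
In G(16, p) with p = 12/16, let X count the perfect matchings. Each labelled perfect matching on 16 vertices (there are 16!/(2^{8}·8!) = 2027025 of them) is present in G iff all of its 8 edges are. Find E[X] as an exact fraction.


K_16 has 16!/(2^{8}·8!) = 2027025 labelled perfect matchings.
For each such perfect matching H, let X_H = 1 if all 8 edges of H are present in G. Then P[X_H = 1] = p^{8} = (3/4)^{8} = 6561/65536.
By linearity: E[X] = Σ_H E[X_H] = 2027025 · p^{8} = 2027025 · 6561/65536 = 13299311025/65536.
Numerically: E[X] ≈ 2.03e+05.

E[X] = 2027025 · (3/4)^{8} = 13299311025/65536 ≈ 2.03e+05.


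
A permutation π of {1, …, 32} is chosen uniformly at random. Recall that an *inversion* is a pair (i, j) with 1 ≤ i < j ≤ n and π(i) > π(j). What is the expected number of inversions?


Write X = Σ X_I over the C(32, 2) = 496 pairs i < j, with X_I the indicator of one inversion.
There are 496 indicators.
For each fixed pair i < j, the values π(i) and π(j) are two distinct elements of {1, …, 32} in uniformly random order; by symmetry P[π(i) > π(j)] = 1/2.
By linearity: E[X] = 496 · (1/2) = C(32, 2) · (1/2) = 496/2 = 248 ≈ 248.00000.

E[X] = 248 = 248.00000.


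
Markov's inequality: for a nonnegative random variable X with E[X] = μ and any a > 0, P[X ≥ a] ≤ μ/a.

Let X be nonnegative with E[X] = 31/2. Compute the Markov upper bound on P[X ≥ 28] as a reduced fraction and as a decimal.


μ = E[X] = 31/2, a = 28.
Markov: P[X ≥ 28] ≤ μ/a = (31/2)/28 = 31/56.
Numerically: ≈ 0.5536.
(Since a = 28 > μ = 15.5000, the bound 31/56 is < 1 and informative.)

P[X ≥ 28] ≤ 31/56 ≈ 0.5536.


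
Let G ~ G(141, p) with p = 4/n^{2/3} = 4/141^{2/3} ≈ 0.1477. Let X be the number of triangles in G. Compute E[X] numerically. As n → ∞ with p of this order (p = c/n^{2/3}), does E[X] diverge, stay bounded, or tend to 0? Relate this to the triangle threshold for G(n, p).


Number of potential triangles: C(141, 3) = 457310.
Each occurs with probability p³ ≈ (0.1477)³ ≈ 3.219154e-03.
By linearity: E[X] = C(141, 3)·p³ ≈ 457310 · 3.219154e-03 ≈ 1472.1513.
Since α = 2/3 < 1, p = c/n^{2/3} ≫ 1/n is above the triangle threshold p ~ 1/n. Asymptotically E[X] ~ (c³/6)·n^{3(1−α)} = (4³/6)·n^{1} → ∞; triangles are abundant w.h.p.

E[X] ≈ 1472.1513; in regime p = Θ(1/n^{2/3}) E[X] diverges (above the triangle threshold p ~ 1/n).


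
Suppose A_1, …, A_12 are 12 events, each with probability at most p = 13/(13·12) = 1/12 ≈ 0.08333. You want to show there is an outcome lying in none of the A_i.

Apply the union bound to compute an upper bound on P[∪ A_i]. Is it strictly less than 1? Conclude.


Union bound: P[∪_{i=1}^{12} A_i] ≤ Σ_i P[A_i] ≤ 12·p = 12·(1/12) = 1.
Numerically: 1 ≈ 1.00000.
Is 1 < 1? NO.
Since the bound 1 is ≥ 1, the union bound is uninformative here; it does NOT by itself certify existence.

12·p = 1 ≈ 1.00000; existence NOT certified by the union bound.


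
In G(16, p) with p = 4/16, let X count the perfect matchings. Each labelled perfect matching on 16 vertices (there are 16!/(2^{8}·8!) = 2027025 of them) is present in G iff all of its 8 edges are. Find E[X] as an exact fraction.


K_16 has 16!/(2^{8}·8!) = 2027025 labelled perfect matchings.
For each such perfect matching H, let X_H = 1 if all 8 edges of H are present in G. Then P[X_H = 1] = p^{8} = (1/4)^{8} = 1/65536.
Summing the indicators: E[X] = Σ_H E[X_H] = 2027025 · p^{8} = 2027025 · 1/65536 = 2027025/65536.
Numerically: E[X] ≈ 30.9299.

E[X] = 2027025 · (1/4)^{8} = 2027025/65536 ≈ 30.9299.


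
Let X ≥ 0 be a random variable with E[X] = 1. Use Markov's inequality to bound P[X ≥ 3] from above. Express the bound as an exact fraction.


μ = E[X] = 1, a = 3.
Markov: P[X ≥ 3] ≤ μ/a = (1)/3 = 1/3.
Numerically: ≈ 0.333333.
(Since a = 3 > μ = 1.000000, the bound 1/3 is < 1 and informative.)

P[X ≥ 3] ≤ 1/3 ≈ 0.333333.


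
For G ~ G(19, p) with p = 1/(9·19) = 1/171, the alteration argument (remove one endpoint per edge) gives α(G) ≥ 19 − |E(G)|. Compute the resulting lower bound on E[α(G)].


E[|E(G)|] = C(19, 2)·p = 171 · (1/171) = 1.
E[α(G)] ≥ n − E[|E(G)|] = 19 − 1 = 18.
Numerically: ≈ 18.0000.
(This is only a lower bound; the true E[α(G)] may be larger.)

E[α(G)] ≥ 18 ≈ 18.0000.


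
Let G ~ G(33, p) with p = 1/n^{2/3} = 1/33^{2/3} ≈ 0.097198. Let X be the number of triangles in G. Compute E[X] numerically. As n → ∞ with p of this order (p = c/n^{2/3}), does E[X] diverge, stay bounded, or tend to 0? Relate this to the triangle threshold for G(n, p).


Number of potential triangles: C(33, 3) = 5456.
Each occurs with probability p³ ≈ (0.097198)³ ≈ 9.1827365e-04.
By linearity: E[X] = C(33, 3)·p³ ≈ 5456 · 9.1827365e-04 ≈ 5.01010.
Since α = 2/3 < 1, p = c/n^{2/3} ≫ 1/n is above the triangle threshold p ~ 1/n. Asymptotically E[X] ~ (c³/6)·n^{3(1−α)} = (1³/6)·n^{1} → ∞; triangles are abundant w.h.p.

E[X] ≈ 5.01010; in regime p = Θ(1/n^{2/3}) E[X] diverges (above the triangle threshold p ~ 1/n).


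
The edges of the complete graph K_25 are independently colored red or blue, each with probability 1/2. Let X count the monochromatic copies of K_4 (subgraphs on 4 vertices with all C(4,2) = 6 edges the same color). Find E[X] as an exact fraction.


Let X = Σ_S X_S over the C(25, 4) = 12650 subsets S of size 4, where X_S = 1 if the K_4 on S is monochromatic.
For a fixed S, the K_4 on S has C(4, 2) = 6 edges. P[all 6 edges red] = (1/2)^6, and likewise for blue, so P[monochromatic] = 2·(1/2)^6 = 2^{1 − 6} = 1/32.
Summing: E[X] = C(25, 4) · 2^{1 − 6} = 12650 · 1/32 = 6325/16.
Numerically: E[X] ≈ 395.312500.

E[X] = C(25,4)·2^(1−C(4,2)) = 6325/16 ≈ 395.312500.


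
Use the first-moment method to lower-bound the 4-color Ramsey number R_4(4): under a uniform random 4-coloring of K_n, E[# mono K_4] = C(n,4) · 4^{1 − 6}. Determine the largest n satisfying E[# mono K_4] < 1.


We need C(n, 4) · 4^{1 − 6} < 1, i.e. C(n, 4) < 4^{6 − 1} = 1024.
Check values of n near the boundary:
  n = 8: C(8, 4) = 70; 70 < 1024? YES
  n = 9: C(9, 4) = 126; 126 < 1024? YES
  n = 10: C(10, 4) = 210; 210 < 1024? YES
  n = 11: C(11, 4) = 330; 330 < 1024? YES
  n = 12: C(12, 4) = 495; 495 < 1024? YES
  n = 13: C(13, 4) = 715; 715 < 1024? YES
  n = 14: C(14, 4) = 1001; 1001 < 1024? YES
  n = 15: C(15, 4) = 1365; 1365 < 1024? NO
  n = 16: C(16, 4) = 1820; 1820 < 1024? NO
  n = 17: C(17, 4) = 2380; 2380 < 1024? NO
The largest n with C(n, 4) < 1024 is n = 14 (where E[X] = 1001/1024 ≈ 0.978). Hence R_4(4) > 14, i.e. R_4(4) ≥ 15.

Largest n = 14; hence R_4(4) > 14.


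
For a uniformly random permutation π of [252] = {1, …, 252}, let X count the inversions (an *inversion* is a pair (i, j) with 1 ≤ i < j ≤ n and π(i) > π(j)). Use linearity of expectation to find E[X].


Write X = Σ X_I over the C(252, 2) = 31626 pairs i < j, with X_I the indicator of one inversion.
There are 31626 indicators.
For each fixed pair i < j, the values π(i) and π(j) are two distinct elements of {1, …, 252} in uniformly random order; by symmetry P[π(i) > π(j)] = 1/2.
By linearity: E[X] = 31626 · (1/2) = C(252, 2) · (1/2) = 31626/2 = 15813 ≈ 15813.000000.

E[X] = 15813 = 15813.000000.


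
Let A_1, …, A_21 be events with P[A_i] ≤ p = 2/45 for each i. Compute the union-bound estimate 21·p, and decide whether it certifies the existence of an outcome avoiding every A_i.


Union bound: P[∪_{i=1}^{21} A_i] ≤ Σ_i P[A_i] ≤ 21·p = 21·(2/45) = 14/15.
Numerically: 14/15 ≈ 0.933.
Is 14/15 < 1? YES.
Since P[∪ A_i] ≤ 14/15 < 1, the complement has P[∩ A_i^c] ≥ 1 − 14/15 = 1/15 > 0, so some outcome avoids every A_i.

21·p = 14/15 ≈ 0.933; existence CERTIFIED by the union bound.


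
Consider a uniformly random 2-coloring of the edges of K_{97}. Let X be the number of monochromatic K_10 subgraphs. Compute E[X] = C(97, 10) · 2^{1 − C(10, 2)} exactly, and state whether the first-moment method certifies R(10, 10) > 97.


E[X] = C(97, 10) · 2^{1 − 45} = 12576469727536 · 2^{−44} = 12576469727536/17592186044416.
As a reduced fraction: E[X] = 786029357971/1099511627776 ≈ 0.715.
Is E[X] < 1? YES.
Since E[X] < 1, there exists a 2-coloring of K_{97} with no monochromatic K_10; hence R(10, 10) > 97.

E[X] = 786029357971/1099511627776 ≈ 0.715; E[X] < 1, so R(10, 10) > 97.


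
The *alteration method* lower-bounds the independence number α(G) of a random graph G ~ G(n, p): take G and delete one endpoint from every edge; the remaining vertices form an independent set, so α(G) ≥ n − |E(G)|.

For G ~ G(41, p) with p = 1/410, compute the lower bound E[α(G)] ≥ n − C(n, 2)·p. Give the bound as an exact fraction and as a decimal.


E[|E(G)|] = C(41, 2)·p = 820 · (1/410) = 2.
E[α(G)] ≥ n − E[|E(G)|] = 41 − 2 = 39.
Numerically: ≈ 39.00000.
(This is only a lower bound; the true E[α(G)] may be larger.)

E[α(G)] ≥ 39 ≈ 39.00000.


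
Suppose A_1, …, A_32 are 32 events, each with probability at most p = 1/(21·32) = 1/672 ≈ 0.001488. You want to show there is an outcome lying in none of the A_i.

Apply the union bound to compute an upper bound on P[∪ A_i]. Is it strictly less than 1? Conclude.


Union bound: P[∪_{i=1}^{32} A_i] ≤ Σ_i P[A_i] ≤ 32·p = 32·(1/672) = 1/21.
Numerically: 1/21 ≈ 0.047619.
Is 1/21 < 1? YES.
Since P[∪ A_i] ≤ 1/21 < 1, the complement has P[∩ A_i^c] ≥ 1 − 1/21 = 20/21 > 0, so some outcome avoids every A_i.

32·p = 1/21 ≈ 0.047619; existence CERTIFIED by the union bound.


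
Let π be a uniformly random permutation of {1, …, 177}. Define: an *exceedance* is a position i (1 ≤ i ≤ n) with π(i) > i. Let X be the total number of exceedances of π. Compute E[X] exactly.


Write X = Σ_{i=1}^{177} X_i, where X_i = 1_{π(i) > i}.
For each fixed i, π(i) is uniform over {1, …, 177} (marginal of a uniform permutation), so P[π(i) > i] = (n − i)/n. Summing: Σ_{i=1}^{177} (n − i)/n = (0 + 1 + … + 176)/177 = 177(177 − 1)/(2·177) = (177 − 1)/2.
Hence E[X] = Σ_{i=1}^{177} (177 − i)/177 = 88 ≈ 88.000.

E[X] = 88 = 88.000.


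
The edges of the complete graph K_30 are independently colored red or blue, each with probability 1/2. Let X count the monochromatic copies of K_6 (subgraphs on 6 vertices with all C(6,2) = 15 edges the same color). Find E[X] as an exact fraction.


Let X = Σ_S X_S over the C(30, 6) = 593775 subsets S of size 6, where X_S = 1 if the K_6 on S is monochromatic.
For a fixed S, the K_6 on S has C(6, 2) = 15 edges. P[all 15 edges red] = (1/2)^15, and likewise for blue, so P[monochromatic] = 2·(1/2)^15 = 2^{1 − 15} = 1/16384.
By linearity of expectation: E[X] = C(30, 6) · 2^{1 − 15} = 593775 · 1/16384 = 593775/16384.
Numerically: E[X] ≈ 36.2411.

E[X] = C(30,6)·2^(1−C(6,2)) = 593775/16384 ≈ 36.2411.


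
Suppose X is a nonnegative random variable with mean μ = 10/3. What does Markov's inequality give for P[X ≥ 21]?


μ = E[X] = 10/3, a = 21.
Markov: P[X ≥ 21] ≤ μ/a = (10/3)/21 = 10/63.
Numerically: ≈ 0.159.
(Since a = 21 > μ = 3.333, the bound 10/63 is < 1 and informative.)

P[X ≥ 21] ≤ 10/63 ≈ 0.159.


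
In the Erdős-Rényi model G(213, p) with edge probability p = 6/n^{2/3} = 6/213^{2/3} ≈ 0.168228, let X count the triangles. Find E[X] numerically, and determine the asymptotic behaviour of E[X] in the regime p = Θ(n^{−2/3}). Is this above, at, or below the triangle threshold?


Number of potential triangles: C(213, 3) = 1587986.
Each occurs with probability p³ ≈ (0.168228)³ ≈ 4.76096013e-03.
By linearity: E[X] = C(213, 3)·p³ ≈ 1587986 · 4.76096013e-03 ≈ 7560.338028.
Since α = 2/3 < 1, p = c/n^{2/3} ≫ 1/n is above the triangle threshold p ~ 1/n. Asymptotically E[X] ~ (c³/6)·n^{3(1−α)} = (6³/6)·n^{1} → ∞; triangles are abundant w.h.p.

E[X] ≈ 7560.338028; in regime p = Θ(1/n^{2/3}) E[X] diverges (above the triangle threshold p ~ 1/n).


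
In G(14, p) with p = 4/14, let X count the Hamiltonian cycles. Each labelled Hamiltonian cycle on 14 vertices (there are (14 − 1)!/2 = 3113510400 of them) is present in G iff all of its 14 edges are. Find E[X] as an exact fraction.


K_14 has (14 − 1)!/2 = 3113510400 labelled Hamiltonian cycles.
For each such Hamiltonian cycle H, let X_H = 1 if all 14 edges of H are present in G. Then P[X_H = 1] = p^{14} = (2/7)^{14} = 16384/678223072849.
By linearity: E[X] = Σ_H E[X_H] = 3113510400 · p^{14} = 3113510400 · 16384/678223072849 = 7287393484800/96889010407.
Numerically: E[X] ≈ 75.2.

E[X] = 3113510400 · (2/7)^{14} = 7287393484800/96889010407 ≈ 75.2.


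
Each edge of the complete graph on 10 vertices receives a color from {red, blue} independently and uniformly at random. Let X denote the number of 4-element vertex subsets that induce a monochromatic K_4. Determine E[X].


Let X = Σ_S X_S over the C(10, 4) = 210 subsets S of size 4, where X_S = 1 if the K_4 on S is monochromatic.
For a fixed S, the K_4 on S has C(4, 2) = 6 edges. P[all 6 edges red] = (1/2)^6, and likewise for blue, so P[monochromatic] = 2·(1/2)^6 = 2^{1 − 6} = 1/32.
Summing: E[X] = C(10, 4) · 2^{1 − 6} = 210 · 1/32 = 105/16.
Numerically: E[X] ≈ 6.562500.

E[X] = C(10,4)·2^(1−C(4,2)) = 105/16 ≈ 6.562500.


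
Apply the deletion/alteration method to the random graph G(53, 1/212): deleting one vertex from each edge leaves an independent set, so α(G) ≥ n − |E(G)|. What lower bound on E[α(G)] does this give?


E[|E(G)|] = C(53, 2)·p = 1378 · (1/212) = 13/2.
E[α(G)] ≥ n − E[|E(G)|] = 53 − 13/2 = 93/2.
Numerically: ≈ 46.50000.
(This is only a lower bound; the true E[α(G)] may be larger.)

E[α(G)] ≥ 93/2 ≈ 46.50000.


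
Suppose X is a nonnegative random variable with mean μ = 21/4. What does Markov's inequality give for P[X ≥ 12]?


μ = E[X] = 21/4, a = 12.
Markov: P[X ≥ 12] ≤ μ/a = (21/4)/12 = 7/16.
Numerically: ≈ 0.438.
(Since a = 12 > μ = 5.250, the bound 7/16 is < 1 and informative.)

P[X ≥ 12] ≤ 7/16 ≈ 0.438.


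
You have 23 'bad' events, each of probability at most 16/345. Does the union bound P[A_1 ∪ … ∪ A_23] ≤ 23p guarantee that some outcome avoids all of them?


Union bound: P[∪_{i=1}^{23} A_i] ≤ Σ_i P[A_i] ≤ 23·p = 23·(16/345) = 16/15.
Numerically: 16/15 ≈ 1.066667.
Is 16/15 < 1? NO.
Since the bound 16/15 is ≥ 1, the union bound is uninformative here; it does NOT by itself certify existence.

23·p = 16/15 ≈ 1.066667; existence NOT certified by the union bound.


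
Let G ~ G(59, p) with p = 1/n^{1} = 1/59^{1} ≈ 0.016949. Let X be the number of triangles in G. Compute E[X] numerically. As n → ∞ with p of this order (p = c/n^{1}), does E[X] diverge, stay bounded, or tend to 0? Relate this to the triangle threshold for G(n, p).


Number of potential triangles: C(59, 3) = 32509.
Each occurs with probability p³ ≈ (0.016949)³ ≈ 4.8690470e-06.
By linearity: E[X] = C(59, 3)·p³ ≈ 32509 · 4.8690470e-06 ≈ 0.15829.
Here α = 1, so p = 1/n is exactly at the triangle threshold p ~ 1/n. Asymptotically E[X] → c³/6 = 1³/6 = 1/6 ≈ 0.16667, a bounded constant. In this regime the triangle count is asymptotically Poisson(c³/6).

E[X] ≈ 0.15829; in regime p = Θ(1/n^{1}) E[X] stays bounded (at the triangle threshold p ~ 1/n).
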